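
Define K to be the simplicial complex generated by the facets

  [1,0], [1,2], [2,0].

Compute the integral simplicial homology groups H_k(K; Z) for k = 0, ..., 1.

We work with the vertex ordering 0 < 1 < 2. The simplices of K, each written with vertices in increasing order, are:

  0-simplices (3): [0], [1], [2]
  1-simplices (3): [0,1], [0,2], [1,2]

so the chain groups are C_0 ≅ Z^3, C_1 ≅ Z^3.

The boundary map ∂_1: C_1 → C_0 sends each edge [p,q] (with p < q) to q − p.
This gives a 3×3 integer matrix of rank 2; reducing to Smith normal form yields diagonal entries (1,1).

From H_k ≅ ker(∂_k) / im(∂_{k+1}) we obtain:

  H_0: rank C_0 − rank ∂_1 = 3 − 2 = 1, and the invariant factors of ∂_1 are all 1, so H_0 ≅ Z.
  H_1: rank ker ∂_1 − rank ∂_2 = (3 − 2) − 0 = 1, and there is no ∂_2, so H_1 ≅ Z.

H_0 ≅ Z,  H_1 ≅ Z.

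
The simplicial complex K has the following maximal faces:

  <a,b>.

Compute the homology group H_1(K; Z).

H_1 = 0.

We work with the vertex ordering a < b. The simplices of K, each written with vertices in increasing order, are:

  0-simplices (2): a, b
  1-simplices (1): ab

Hence C_0 ≅ Z^2, C_1 ≅ Z^1.

∂_1: C_1 → C_0 maps an edge to its endpoints' difference, ∂[p,q] = q − p. For instance
  ∂ab = b − a.
The 2×1 boundary matrix has rank 1 and Smith normal form diag(1).

Now H_k = ker ∂_k / im ∂_{k+1}, so:

  H_1: rank ker ∂_1 − rank ∂_2 = (1 − 1) − 0 = 0, and there is no ∂_2, so H_1 ≅ 0.

(K is a triangulation of the 1-simplex.)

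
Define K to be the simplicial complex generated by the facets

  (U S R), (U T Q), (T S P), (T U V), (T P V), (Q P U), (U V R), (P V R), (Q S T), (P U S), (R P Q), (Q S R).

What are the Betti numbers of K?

b_0 = 1, b_1 = 0, b_2 = 0.

We work with the vertex ordering P < Q < R < S < T < U < V. The simplices of K, each written with vertices in increasing order, are:

  0-simplices (7): P, Q, R, S, T, U, V
  1-simplices (18): PQ, PR, PS, PT, PU, PV, QR, QS, QT, QU, RS, RU, RV, ST, SU, TU, TV, UV
  2-simplices (12): PQR, PQU, PRV, PST, PSU, PTV, QRS, QST, QTU, RSU, RUV, TUV

so the chain groups are C_0 ≅ Z^7, C_1 ≅ Z^18, C_2 ≅ Z^12.

The boundary map ∂_1: C_1 → C_0 maps an edge to its endpoints' difference, ∂[p,q] = q − p. For instance
  ∂TU = U − T.
The resulting 7×18 matrix has rank 6, and its Smith normal form has invariant factors (1,1,1,1,1,1).

Boundary ∂_2: C_2 → C_1 sends each 2-simplex [p,q,r] to [q,r] − [p,r] + [p,q]. For instance
  ∂PST = ST − PT + PS,
  ∂TUV = UV − TV + TU.
The 18×12 boundary matrix has rank 12 and Smith normal form diag(1,1,1,1,1,1,1,1,1,1,1,2).

From H_k ≅ ker(∂_k) / im(∂_{k+1}) we obtain:

  H_0: rank C_0 − rank ∂_1 = 7 − 6 = 1, and the invariant factors of ∂_1 are all 1, so H_0 ≅ Z.
  H_1: rank ker ∂_1 − rank ∂_2 = (18 − 6) − 12 = 0, and ∂_2 has invariant factor 2 > 1, so H_1 ≅ Z/2.
  H_2: rank ker ∂_2 − rank ∂_3 = (12 − 12) − 0 = 0, and there is no ∂_3, so H_2 ≅ 0.

(K is a triangulation of the real projective plane RP^2.)

Hence the Betti numbers are b_0 = 1, b_1 = 0, b_2 = 0.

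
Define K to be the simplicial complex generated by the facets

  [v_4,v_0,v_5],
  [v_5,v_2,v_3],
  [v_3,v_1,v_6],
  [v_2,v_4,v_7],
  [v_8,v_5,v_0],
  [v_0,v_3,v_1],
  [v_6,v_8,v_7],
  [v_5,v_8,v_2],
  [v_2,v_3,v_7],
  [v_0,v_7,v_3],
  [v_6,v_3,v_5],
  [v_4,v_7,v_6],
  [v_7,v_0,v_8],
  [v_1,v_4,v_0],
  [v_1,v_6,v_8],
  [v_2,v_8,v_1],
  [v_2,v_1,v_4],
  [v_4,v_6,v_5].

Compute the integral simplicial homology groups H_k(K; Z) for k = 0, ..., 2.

H_0 = Z,  H_1 = Z^2,  H_2 = Z.

Take the total order v_0 < v_1 < v_2 < v_3 < v_4 < v_5 < v_6 < v_7 < v_8 on the vertex set. Then K (dimension 2) consists of the simplices:

  0-simplices (9): [v_0], [v_1], [v_2], [v_3], [v_4], [v_5], [v_6], [v_7], [v_8]
  1-simplices (27): (27 of them)
  2-simplices (18): (18 of them)

giving chain groups C_0 ≅ Z^9, C_1 ≅ Z^27, C_2 ≅ Z^18.

Boundary ∂_1: C_1 → C_0 is given by ∂[p,q] = [q] − [p]. For instance
  ∂[v_0,v_7] = [v_7] − [v_0].
This gives a 9×27 integer matrix of rank 8; reducing to Smith normal form yields diagonal entries (1,1,1,1,1,1,1,1).

∂_2: C_2 → C_1 sends each 2-simplex [p,q,r] to [q,r] − [p,r] + [p,q]. For instance
  ∂[v_2,v_5,v_8] = [v_5,v_8] − [v_2,v_8] + [v_2,v_5],
  ∂[v_1,v_3,v_6] = [v_3,v_6] − [v_1,v_6] + [v_1,v_3].
This gives a 27×18 integer matrix of rank 17; reducing to Smith normal form yields diagonal entries (1,1,1,1,1,1,1,1,1,1,1,1,1,1,1,1,1).

From H_k ≅ ker(∂_k) / im(∂_{k+1}) we obtain:

  H_0: rank C_0 − rank ∂_1 = 9 − 8 = 1, and the invariant factors of ∂_1 are all 1, so H_0 ≅ Z.
  H_1: rank ker ∂_1 − rank ∂_2 = (27 − 8) − 17 = 2, and the invariant factors of ∂_2 are all 1, so H_1 ≅ Z^2.
  H_2: rank ker ∂_2 − rank ∂_3 = (18 − 17) − 0 = 1, and there is no ∂_3, so H_2 ≅ Z.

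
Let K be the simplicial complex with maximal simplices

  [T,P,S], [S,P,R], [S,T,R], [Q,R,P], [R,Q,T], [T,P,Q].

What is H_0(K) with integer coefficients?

H_0 = Z.

Take the total order P < Q < R < S < T on the vertex set. Then K (dimension 2) consists of the simplices:

  0-simplices (5): P, Q, R, S, T
  1-simplices (9): PQ, PR, PS, PT, QR, QT, RS, RT, ST
  2-simplices (6): PQR, PQT, PRS, PST, QRT, RST

so the chain groups are C_0 ≅ Z^5, C_1 ≅ Z^9, C_2 ≅ Z^6.

∂_1: C_1 → C_0 maps an edge to its endpoints' difference, ∂[p,q] = q − p. For instance
  ∂QR = R − Q.
As a 5×9 matrix over Z this has rank 4, with invariant factors (1,1,1,1).

The boundary map ∂_2: C_2 → C_1 maps a triangle to the signed sum of its edges. For instance
  ∂PQR = QR − PR + PQ,
  ∂QRT = RT − QT + QR.
The 9×6 boundary matrix has rank 5 and Smith normal form diag(1,1,1,1,1).

Computing H_k = (kernel of ∂_k) / (image of ∂_{k+1}):

  H_0: rank C_0 − rank ∂_1 = 5 − 4 = 1, and the invariant factors of ∂_1 are all 1, so H_0 ≅ Z.

(K is a triangulation of the 2-sphere S^2.)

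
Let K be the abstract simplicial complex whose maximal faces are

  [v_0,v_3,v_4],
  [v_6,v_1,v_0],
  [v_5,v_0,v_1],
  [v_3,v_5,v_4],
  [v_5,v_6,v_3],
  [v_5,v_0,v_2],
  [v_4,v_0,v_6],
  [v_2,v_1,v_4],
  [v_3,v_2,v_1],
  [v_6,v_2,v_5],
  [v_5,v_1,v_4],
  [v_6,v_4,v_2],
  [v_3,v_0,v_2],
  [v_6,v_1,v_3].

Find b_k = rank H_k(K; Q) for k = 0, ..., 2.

Fix the vertex order v_0 < v_1 < v_2 < v_3 < v_4 < v_5 < v_6 and write every simplex with vertices in increasing order. Then dim K = 2 and the simplices of K are:

  0-simplices (7): [v_0], [v_1], [v_2], [v_3], [v_4], [v_5], [v_6]
  1-simplices (21): (21 of them)
  2-simplices (14): (14 of them)

so the chain groups are C_0 ≅ Z^7, C_1 ≅ Z^21, C_2 ≅ Z^14.

The boundary map ∂_1: C_1 → C_0 is given by ∂[p,q] = [q] − [p].
The resulting 7×21 matrix has rank 6, and its Smith normal form has invariant factors (1,1,1,1,1,1).

∂_2: C_2 → C_1 maps a triangle to the signed sum of its edges. For instance
  ∂[v_0,v_1,v_5] = [v_1,v_5] − [v_0,v_5] + [v_0,v_1],
  ∂[v_0,v_1,v_6] = [v_1,v_6] − [v_0,v_6] + [v_0,v_1].
This gives a 21×14 integer matrix of rank 13; reducing to Smith normal form yields diagonal entries (1,1,1,1,1,1,1,1,1,1,1,1,1).

From H_k ≅ ker(∂_k) / im(∂_{k+1}) we obtain:

  H_0: rank C_0 − rank ∂_1 = 7 − 6 = 1, and the invariant factors of ∂_1 are all 1, so H_0 = Z.
  H_1: rank ker ∂_1 − rank ∂_2 = (21 − 6) − 13 = 2, and the invariant factors of ∂_2 are all 1, so H_1 = Z^2.
  H_2: rank ker ∂_2 − rank ∂_3 = (14 − 13) − 0 = 1, and there is no ∂_3, so H_2 = Z.

As a check, the Euler characteristic is 7 − 21 + 14 = 0, which agrees with 1 − 2 + 1 = 0.
(K is a triangulation of the torus T^2.)

Hence the Betti numbers are b_0 = 1, b_1 = 2, b_2 = 1.

b_0 = 1, b_1 = 2, b_2 = 1.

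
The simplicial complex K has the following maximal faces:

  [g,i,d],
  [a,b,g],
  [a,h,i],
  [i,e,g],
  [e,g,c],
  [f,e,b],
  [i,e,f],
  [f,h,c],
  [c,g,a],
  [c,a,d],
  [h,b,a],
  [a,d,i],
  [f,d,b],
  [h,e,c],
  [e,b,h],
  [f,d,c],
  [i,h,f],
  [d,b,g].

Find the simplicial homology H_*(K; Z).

Order the vertices as a < b < c < d < e < f < g < h < i. Listing each simplex with vertices in this order, K has dimension 2 with simplices:

  0-simplices (9): a, b, c, d, e, f, g, h, i
  1-simplices (27): ab, ac, ad, ag, ah, ai, bd, be, bf, bg, bh, cd, ce, cf, cg, ch, df, dg, di, ef, eg, eh, ei, fh, fi, gi, hi
  2-simplices (18): abg, abh, acd, acg, adi, ahi, bdf, bdg, bef, beh, cdf, ceg, ceh, cfh, dgi, efi, egi, fhi

so the chain groups are C_0 ≅ Z^9, C_1 ≅ Z^27, C_2 ≅ Z^18.

Boundary ∂_1: C_1 → C_0 sends each edge [p,q] (with p < q) to q − p. For instance
  ∂fi = i − f.
As a 9×27 matrix over Z this has rank 8, with invariant factors (1,1,1,1,1,1,1,1).

The boundary map ∂_2: C_2 → C_1 acts by ∂[p,q,r] = [q,r] − [p,r] + [p,q]. For instance
  ∂cdf = df − cf + cd,
  ∂bef = ef − bf + be.
The 27×18 boundary matrix has rank 18 and Smith normal form diag(1,1,1,1,1,1,1,1,1,1,1,1,1,1,1,1,1,2).

From H_k ≅ ker(∂_k) / im(∂_{k+1}) we obtain:

  H_0: rank C_0 − rank ∂_1 = 9 − 8 = 1, and the invariant factors of ∂_1 are all 1, so H_0 ≅ Z.
  H_1: rank ker ∂_1 − rank ∂_2 = (27 − 8) − 18 = 1, and ∂_2 has invariant factor 2 > 1, so H_1 ≅ Z ⊕ Z/2Z.
  H_2: rank ker ∂_2 − rank ∂_3 = (18 − 18) − 0 = 0, and there is no ∂_3, so H_2 ≅ 0.

As a check, the Euler characteristic is 9 − 27 + 18 = 0, which agrees with 1 − 1 + 0 = 0.

H_0 = Z,  H_1 = Z ⊕ Z/2Z,  H_2 = 0.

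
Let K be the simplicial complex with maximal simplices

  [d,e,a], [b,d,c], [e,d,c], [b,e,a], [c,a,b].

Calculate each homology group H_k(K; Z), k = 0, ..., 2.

Order the vertices as a < b < c < d < e. Listing each simplex with vertices in this order, K has dimension 2 with simplices:

  0-simplices (5): a, b, c, d, e
  1-simplices (10): ab, ac, ad, ae, bc, bd, be, cd, ce, de
  2-simplices (5): abc, abe, ade, bcd, cde

Hence C_0 ≅ Z^5, C_1 ≅ Z^10, C_2 ≅ Z^5.

Boundary ∂_1: C_1 → C_0 is given by ∂[p,q] = [q] − [p]. For instance
  ∂cd = d − c.
As a 5×10 matrix over Z this has rank 4, with invariant factors (1,1,1,1).

Boundary ∂_2: C_2 → C_1 maps a triangle to the signed sum of its edges. For instance
  ∂cde = de − ce + cd,
  ∂abe = be − ae + ab.
The resulting 10×5 matrix has rank 5, and its Smith normal form has invariant factors (1,1,1,1,1).

Computing H_k = (kernel of ∂_k) / (image of ∂_{k+1}):

  H_0: rank C_0 − rank ∂_1 = 5 − 4 = 1, and the invariant factors of ∂_1 are all 1, so H_0 ≅ Z.
  H_1: rank ker ∂_1 − rank ∂_2 = (10 − 4) − 5 = 1, and the invariant factors of ∂_2 are all 1, so H_1 ≅ Z.
  H_2: rank ker ∂_2 − rank ∂_3 = (5 − 5) − 0 = 0, and there is no ∂_3, so H_2 ≅ 0.

H_0 ≅ Z,  H_1 ≅ Z,  H_2 = 0.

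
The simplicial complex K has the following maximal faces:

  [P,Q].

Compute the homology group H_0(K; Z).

H_0 = Z.

Take the total order P < Q on the vertex set. Then K (dimension 1) consists of the simplices:

  0-simplices (2): P, Q
  1-simplices (1): PQ

so the chain groups are C_0 ≅ Z^2, C_1 ≅ Z^1.

∂_1: C_1 → C_0 is given by ∂[p,q] = [q] − [p].
The 2×1 boundary matrix has rank 1 and Smith normal form diag(1).

Reading off H_k = ker ∂_k / im ∂_{k+1}:

  H_0: rank C_0 − rank ∂_1 = 2 − 1 = 1, and the invariant factors of ∂_1 are all 1, so H_0 ≅ Z.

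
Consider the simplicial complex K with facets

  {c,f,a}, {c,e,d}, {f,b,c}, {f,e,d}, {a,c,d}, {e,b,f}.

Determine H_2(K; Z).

We work with the vertex ordering a < b < c < d < e < f. The simplices of K, each written with vertices in increasing order, are:

  0-simplices (6): a, b, c, d, e, f
  1-simplices (12): ac, ad, af, bc, be, bf, cd, ce, cf, de, df, ef
  2-simplices (6): acd, acf, bcf, bef, cde, def

giving chain groups C_0 ≅ Z^6, C_1 ≅ Z^12, C_2 ≅ Z^6.

Boundary ∂_1: C_1 → C_0 is given by ∂[p,q] = [q] − [p]. For instance
  ∂bc = c − b.
This gives a 6×12 integer matrix of rank 5; reducing to Smith normal form yields diagonal entries (1,1,1,1,1).

Boundary ∂_2: C_2 → C_1 sends each 2-simplex [p,q,r] to [q,r] − [p,r] + [p,q]. For instance
  ∂acf = cf − af + ac,
  ∂acd = cd − ad + ac.
The resulting 12×6 matrix has rank 6, and its Smith normal form has invariant factors (1,1,1,1,1,1).

Computing H_k = (kernel of ∂_k) / (image of ∂_{k+1}):

  H_2: rank ker ∂_2 − rank ∂_3 = (6 − 6) − 0 = 0, and there is no ∂_3, so H_2 = 0.

H_2 ≅ 0.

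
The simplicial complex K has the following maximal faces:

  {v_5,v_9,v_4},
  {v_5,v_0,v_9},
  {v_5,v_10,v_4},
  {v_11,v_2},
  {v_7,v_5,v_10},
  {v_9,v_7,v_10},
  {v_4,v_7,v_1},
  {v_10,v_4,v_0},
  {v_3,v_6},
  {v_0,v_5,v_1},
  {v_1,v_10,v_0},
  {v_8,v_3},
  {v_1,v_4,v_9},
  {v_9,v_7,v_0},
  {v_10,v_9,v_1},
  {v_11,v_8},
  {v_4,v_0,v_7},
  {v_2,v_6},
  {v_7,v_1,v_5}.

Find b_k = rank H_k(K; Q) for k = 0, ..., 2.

b_0 = 2, b_1 = 3, b_2 = 1.

K has 12 vertices, 26 edges, 14 triangles.
rank ∂_0 = 0, rank ∂_1 = 10 ⇒ b_0 = 12 − 0 − 10 = 2; all invariant factors of ∂_1 are 1 so no torsion. So H_0 ≅ Z^2.
rank ∂_1 = 10, rank ∂_2 = 13 ⇒ b_1 = 26 − 10 − 13 = 3; all invariant factors of ∂_2 are 1 so no torsion. So H_1 ≅ Z^3.
rank ∂_2 = 13, rank ∂_3 = 0 ⇒ b_2 = 14 − 13 − 0 = 1. So H_2 ≅ Z.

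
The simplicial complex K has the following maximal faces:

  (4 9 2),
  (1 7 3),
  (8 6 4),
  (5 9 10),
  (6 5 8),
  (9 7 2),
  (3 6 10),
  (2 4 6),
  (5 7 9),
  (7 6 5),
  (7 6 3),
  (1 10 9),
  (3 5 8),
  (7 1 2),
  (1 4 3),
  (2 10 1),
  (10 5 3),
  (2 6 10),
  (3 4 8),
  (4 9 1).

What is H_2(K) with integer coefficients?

Take the total order 1 < 2 < 3 < 4 < 5 < 6 < 7 < 8 < 9 < 10 on the vertex set. Then K (dimension 2) consists of the simplices:

  0-simplices (10): [1], [2], [3], [4], [5], [6], [7], [8], [9], [10]
  1-simplices (30): (30 of them)
  2-simplices (20): (20 of them)

Hence C_0 ≅ Z^10, C_1 ≅ Z^30, C_2 ≅ Z^20.

The boundary map ∂_1: C_1 → C_0 maps an edge to its endpoints' difference, ∂[p,q] = q − p.
As a 10×30 matrix over Z this has rank 9, with invariant factors (1,1,1,1,1,1,1,1,1).

Boundary ∂_2: C_2 → C_1 sends each 2-simplex [p,q,r] to [q,r] − [p,r] + [p,q]. For instance
  ∂[3,4,8] = [4,8] − [3,8] + [3,4],
  ∂[5,6,7] = [6,7] − [5,7] + [5,6].
As a 30×20 matrix over Z this has rank 20, with invariant factors (1,1,1,1,1,1,1,1,1,1,1,1,1,1,1,1,1,1,1,2).

From H_k ≅ ker(∂_k) / im(∂_{k+1}) we obtain:

  H_2: rank ker ∂_2 − rank ∂_3 = (20 − 20) − 0 = 0, and there is no ∂_3, so H_2 ≅ 0.

H_2 = 0.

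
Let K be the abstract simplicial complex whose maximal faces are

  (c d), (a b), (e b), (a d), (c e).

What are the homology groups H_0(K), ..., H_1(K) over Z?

H_0 ≅ Z,  H_1 ≅ Z.

We work with the vertex ordering a < b < c < d < e. The simplices of K, each written with vertices in increasing order, are:

  0-simplices (5): a, b, c, d, e
  1-simplices (5): ab, ad, be, cd, ce

so the chain groups are C_0 ≅ Z^5, C_1 ≅ Z^5.

∂_1: C_1 → C_0 sends each edge [p,q] (with p < q) to q − p. For instance
  ∂ad = d − a.
The 5×5 boundary matrix has rank 4 and Smith normal form diag(1,1,1,1).

Computing H_k = (kernel of ∂_k) / (image of ∂_{k+1}):

  H_0: rank C_0 − rank ∂_1 = 5 − 4 = 1, and the invariant factors of ∂_1 are all 1, so H_0 = Z.
  H_1: rank ker ∂_1 − rank ∂_2 = (5 − 4) − 0 = 1, and there is no ∂_2, so H_1 = Z.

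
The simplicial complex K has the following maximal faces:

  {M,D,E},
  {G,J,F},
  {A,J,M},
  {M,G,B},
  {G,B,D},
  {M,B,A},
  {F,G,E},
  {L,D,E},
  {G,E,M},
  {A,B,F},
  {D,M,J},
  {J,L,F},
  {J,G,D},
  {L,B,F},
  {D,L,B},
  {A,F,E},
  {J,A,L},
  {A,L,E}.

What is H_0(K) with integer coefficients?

Take the total order A < B < D < E < F < G < J < L < M on the vertex set. Then K (dimension 2) consists of the simplices:

  0-simplices (9): A, B, D, E, F, G, J, L, M
  1-simplices (27): AB, AE, AF, AJ, AL, AM, BD, BF, BG, BL, BM, DE, DG, DJ, DL, DM, EF, EG, EL, EM, FG, FJ, FL, GJ, GM, JL, JM
  2-simplices (18): ABF, ABM, AEF, AEL, AJL, AJM, BDG, BDL, BFL, BGM, DEL, DEM, DGJ, DJM, EFG, EGM, FGJ, FJL

giving chain groups C_0 ≅ Z^9, C_1 ≅ Z^27, C_2 ≅ Z^18.

∂_1: C_1 → C_0 sends each edge [p,q] (with p < q) to q − p. For instance
  ∂FL = L − F.
This gives a 9×27 integer matrix of rank 8; reducing to Smith normal form yields diagonal entries (1,1,1,1,1,1,1,1).

∂_2: C_2 → C_1 maps a triangle to the signed sum of its edges. For instance
  ∂BFL = FL − BL + BF,
  ∂EGM = GM − EM + EG.
This gives a 27×18 integer matrix of rank 18; reducing to Smith normal form yields diagonal entries (1,1,1,1,1,1,1,1,1,1,1,1,1,1,1,1,1,2).

Computing H_k = (kernel of ∂_k) / (image of ∂_{k+1}):

  H_0: rank C_0 − rank ∂_1 = 9 − 8 = 1, and the invariant factors of ∂_1 are all 1, so H_0 ≅ Z.

H_0 ≅ Z.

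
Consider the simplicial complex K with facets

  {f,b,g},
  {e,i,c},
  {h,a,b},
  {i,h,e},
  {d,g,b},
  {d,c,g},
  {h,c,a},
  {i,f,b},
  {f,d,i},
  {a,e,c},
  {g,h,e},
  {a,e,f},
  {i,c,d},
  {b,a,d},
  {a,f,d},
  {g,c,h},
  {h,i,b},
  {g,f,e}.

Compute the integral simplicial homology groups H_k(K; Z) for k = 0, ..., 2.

We work with the vertex ordering a < b < c < d < e < f < g < h < i. The simplices of K, each written with vertices in increasing order, are:

  0-simplices (9): a, b, c, d, e, f, g, h, i
  1-simplices (27): ab, ac, ad, ae, af, ah, bd, bf, bg, bh, bi, cd, ce, cg, ch, ci, df, dg, di, ef, eg, eh, ei, fg, fi, gh, hi
  2-simplices (18): abd, abh, ace, ach, adf, aef, bdg, bfg, bfi, bhi, cdg, cdi, cei, cgh, dfi, efg, egh, ehi

so the chain groups are C_0 ≅ Z^9, C_1 ≅ Z^27, C_2 ≅ Z^18.

∂_1: C_1 → C_0 is given by ∂[p,q] = [q] − [p]. For instance
  ∂bi = i − b.
The resulting 9×27 matrix has rank 8, and its Smith normal form has invariant factors (1,1,1,1,1,1,1,1).

Boundary ∂_2: C_2 → C_1 sends each 2-simplex [p,q,r] to [q,r] − [p,r] + [p,q]. For instance
  ∂cgh = gh − ch + cg,
  ∂abd = bd − ad + ab.
The 27×18 boundary matrix has rank 18 and Smith normal form diag(1,1,1,1,1,1,1,1,1,1,1,1,1,1,1,1,1,2).

Computing H_k = (kernel of ∂_k) / (image of ∂_{k+1}):

  H_0: rank C_0 − rank ∂_1 = 9 − 8 = 1, and the invariant factors of ∂_1 are all 1, so H_0 = Z.
  H_1: rank ker ∂_1 − rank ∂_2 = (27 − 8) − 18 = 1, and ∂_2 has invariant factor 2 > 1, so H_1 = Z ⊕ Z/2.
  H_2: rank ker ∂_2 − rank ∂_3 = (18 − 18) − 0 = 0, and there is no ∂_3, so H_2 = 0.

(K is a triangulation of the Klein bottle.)

H_0 = Z,  H_1 = Z ⊕ Z/2,  H_2 = 0.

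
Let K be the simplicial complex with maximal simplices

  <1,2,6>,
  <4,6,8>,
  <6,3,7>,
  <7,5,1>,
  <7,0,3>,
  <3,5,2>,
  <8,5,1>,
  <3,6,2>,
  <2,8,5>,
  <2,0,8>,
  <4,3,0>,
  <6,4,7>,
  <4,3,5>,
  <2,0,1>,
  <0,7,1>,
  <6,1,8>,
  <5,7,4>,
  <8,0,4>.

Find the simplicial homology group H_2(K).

H_2 ≅ 0.

Order the vertices as 0 < 1 < 2 < 3 < 4 < 5 < 6 < 7 < 8. Listing each simplex with vertices in this order, K has dimension 2 with simplices:

  0-simplices (9): [0], [1], [2], [3], [4], [5], [6], [7], [8]
  1-simplices (27): (27 of them)
  2-simplices (18): [0,1,2], [0,1,7], [0,2,8], [0,3,4], [0,3,7], [0,4,8], [1,2,6], [1,5,7], [1,5,8], [1,6,8], [2,3,5], [2,3,6], [2,5,8], [3,4,5], [3,6,7], [4,5,7], [4,6,7], [4,6,8]

so the chain groups are C_0 ≅ Z^9, C_1 ≅ Z^27, C_2 ≅ Z^18.

∂_1: C_1 → C_0 is given by ∂[p,q] = [q] − [p]. For instance
  ∂[0,1] = [1] − [0].
As a 9×27 matrix over Z this has rank 8, with invariant factors (1,1,1,1,1,1,1,1).

The boundary map ∂_2: C_2 → C_1 maps a triangle to the signed sum of its edges. For instance
  ∂[1,5,7] = [5,7] − [1,7] + [1,5],
  ∂[0,3,4] = [3,4] − [0,4] + [0,3].
The resulting 27×18 matrix has rank 18, and its Smith normal form has invariant factors (1,1,1,1,1,1,1,1,1,1,1,1,1,1,1,1,1,2).

From H_k ≅ ker(∂_k) / im(∂_{k+1}) we obtain:

  H_2: rank ker ∂_2 − rank ∂_3 = (18 − 18) − 0 = 0, and there is no ∂_3, so H_2 = 0.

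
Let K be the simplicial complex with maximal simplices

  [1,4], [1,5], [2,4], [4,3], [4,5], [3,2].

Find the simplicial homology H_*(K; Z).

H_0 = Z,  H_1 = Z^2.

Order the vertices as 1 < 2 < 3 < 4 < 5. Listing each simplex with vertices in this order, K has dimension 1 with simplices:

  0-simplices (5): [1], [2], [3], [4], [5]
  1-simplices (6): [1,4], [1,5], [2,3], [2,4], [3,4], [4,5]

giving chain groups C_0 ≅ Z^5, C_1 ≅ Z^6.

Boundary ∂_1: C_1 → C_0 is given by ∂[p,q] = [q] − [p]. For instance
  ∂[4,5] = [5] − [4].
The 5×6 boundary matrix has rank 4 and Smith normal form diag(1,1,1,1).

Now H_k = ker ∂_k / im ∂_{k+1}, so:

  H_0: rank C_0 − rank ∂_1 = 5 − 4 = 1, and the invariant factors of ∂_1 are all 1, so H_0 = Z.
  H_1: rank ker ∂_1 − rank ∂_2 = (6 − 4) − 0 = 2, and there is no ∂_2, so H_1 = Z^2.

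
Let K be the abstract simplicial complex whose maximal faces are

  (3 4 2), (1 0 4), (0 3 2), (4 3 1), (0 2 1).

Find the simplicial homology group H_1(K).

Take the total order 0 < 1 < 2 < 3 < 4 on the vertex set. Then K (dimension 2) consists of the simplices:

  0-simplices (5): [0], [1], [2], [3], [4]
  1-simplices (10): [0,1], [0,2], [0,3], [0,4], [1,2], [1,3], [1,4], [2,3], [2,4], [3,4]
  2-simplices (5): [0,1,2], [0,1,4], [0,2,3], [1,3,4], [2,3,4]

giving chain groups C_0 ≅ Z^5, C_1 ≅ Z^10, C_2 ≅ Z^5.

The boundary map ∂_1: C_1 → C_0 is given by ∂[p,q] = [q] − [p].
As a 5×10 matrix over Z this has rank 4, with invariant factors (1,1,1,1).

∂_2: C_2 → C_1 acts by ∂[p,q,r] = [q,r] − [p,r] + [p,q]. For instance
  ∂[0,1,4] = [1,4] − [0,4] + [0,1],
  ∂[1,3,4] = [3,4] − [1,4] + [1,3].
The resulting 10×5 matrix has rank 5, and its Smith normal form has invariant factors (1,1,1,1,1).

From H_k ≅ ker(∂_k) / im(∂_{k+1}) we obtain:

  H_1: rank ker ∂_1 − rank ∂_2 = (10 − 4) − 5 = 1, and the invariant factors of ∂_2 are all 1, so H_1 ≅ Z.

H_1 ≅ Z.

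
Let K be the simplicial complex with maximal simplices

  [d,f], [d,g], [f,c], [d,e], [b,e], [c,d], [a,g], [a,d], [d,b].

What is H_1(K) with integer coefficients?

Order the vertices as a < b < c < d < e < f < g. Listing each simplex with vertices in this order, K has dimension 1 with simplices:

  0-simplices (7): a, b, c, d, e, f, g
  1-simplices (9): ad, ag, bd, be, cd, cf, de, df, dg

so the chain groups are C_0 ≅ Z^7, C_1 ≅ Z^9.

Boundary ∂_1: C_1 → C_0 maps an edge to its endpoints' difference, ∂[p,q] = q − p.
As a 7×9 matrix over Z this has rank 6, with invariant factors (1,1,1,1,1,1).

Now H_k = ker ∂_k / im ∂_{k+1}, so:

  H_1: rank ker ∂_1 − rank ∂_2 = (9 − 6) − 0 = 3, and there is no ∂_2, so H_1 = Z^3.

H_1 ≅ Z^3.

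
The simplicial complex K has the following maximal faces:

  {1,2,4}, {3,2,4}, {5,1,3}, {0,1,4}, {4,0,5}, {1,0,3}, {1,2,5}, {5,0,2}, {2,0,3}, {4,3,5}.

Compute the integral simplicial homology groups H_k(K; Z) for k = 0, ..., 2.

Take the total order 0 < 1 < 2 < 3 < 4 < 5 on the vertex set. Then K (dimension 2) consists of the simplices:

  0-simplices (6): [0], [1], [2], [3], [4], [5]
  1-simplices (15): [0,1], [0,2], [0,3], [0,4], [0,5], [1,2], [1,3], [1,4], [1,5], [2,3], [2,4], [2,5], [3,4], [3,5], [4,5]
  2-simplices (10): [0,1,3], [0,1,4], [0,2,3], [0,2,5], [0,4,5], [1,2,4], [1,2,5], [1,3,5], [2,3,4], [3,4,5]

Hence C_0 ≅ Z^6, C_1 ≅ Z^15, C_2 ≅ Z^10.

∂_1: C_1 → C_0 is given by ∂[p,q] = [q] − [p].
The 6×15 boundary matrix has rank 5 and Smith normal form diag(1,1,1,1,1).

∂_2: C_2 → C_1 sends each 2-simplex [p,q,r] to [q,r] − [p,r] + [p,q]. For instance
  ∂[0,2,5] = [2,5] − [0,5] + [0,2],
  ∂[2,3,4] = [3,4] − [2,4] + [2,3].
As a 15×10 matrix over Z this has rank 10, with invariant factors (1,1,1,1,1,1,1,1,1,2).

Computing H_k = (kernel of ∂_k) / (image of ∂_{k+1}):

  H_0: rank C_0 − rank ∂_1 = 6 − 5 = 1, and the invariant factors of ∂_1 are all 1, so H_0 = Z.
  H_1: rank ker ∂_1 − rank ∂_2 = (15 − 5) − 10 = 0, and ∂_2 has invariant factor 2 > 1, so H_1 = Z/2Z.
  H_2: rank ker ∂_2 − rank ∂_3 = (10 − 10) − 0 = 0, and there is no ∂_3, so H_2 = 0.

(K is a triangulation of the real projective plane RP^2.)

H_0 = Z,  H_1 = Z/2Z,  H_2 = 0.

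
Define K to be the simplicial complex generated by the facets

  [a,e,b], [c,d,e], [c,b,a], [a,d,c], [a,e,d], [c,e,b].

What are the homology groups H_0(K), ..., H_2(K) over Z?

H_0 ≅ Z,  H_1 = 0,  H_2 ≅ Z.

Fix the vertex order a < b < c < d < e and write every simplex with vertices in increasing order. Then dim K = 2 and the simplices of K are:

  0-simplices (5): a, b, c, d, e
  1-simplices (9): ab, ac, ad, ae, bc, be, cd, ce, de
  2-simplices (6): abc, abe, acd, ade, bce, cde

so the chain groups are C_0 ≅ Z^5, C_1 ≅ Z^9, C_2 ≅ Z^6.

Boundary ∂_1: C_1 → C_0 sends each edge [p,q] (with p < q) to q − p. For instance
  ∂ce = e − c.
As a 5×9 matrix over Z this has rank 4, with invariant factors (1,1,1,1).

The boundary map ∂_2: C_2 → C_1 acts by ∂[p,q,r] = [q,r] − [p,r] + [p,q]. For instance
  ∂bce = ce − be + bc,
  ∂cde = de − ce + cd.
The resulting 9×6 matrix has rank 5, and its Smith normal form has invariant factors (1,1,1,1,1).

From H_k ≅ ker(∂_k) / im(∂_{k+1}) we obtain:

  H_0: rank C_0 − rank ∂_1 = 5 − 4 = 1, and the invariant factors of ∂_1 are all 1, so H_0 ≅ Z.
  H_1: rank ker ∂_1 − rank ∂_2 = (9 − 4) − 5 = 0, and the invariant factors of ∂_2 are all 1, so H_1 ≅ 0.
  H_2: rank ker ∂_2 − rank ∂_3 = (6 − 5) − 0 = 1, and there is no ∂_3, so H_2 ≅ Z.

As a check, the Euler characteristic is 5 − 9 + 6 = 2, which agrees with 1 − 0 + 1 = 2.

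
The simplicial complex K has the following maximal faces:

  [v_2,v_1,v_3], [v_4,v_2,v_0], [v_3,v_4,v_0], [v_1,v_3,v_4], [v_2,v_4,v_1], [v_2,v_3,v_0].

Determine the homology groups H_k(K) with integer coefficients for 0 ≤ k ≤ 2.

H_0 ≅ Z,  H_1 = 0,  H_2 ≅ Z.

Order the vertices as v_0 < v_1 < v_2 < v_3 < v_4. Listing each simplex with vertices in this order, K has dimension 2 with simplices:

  0-simplices (5): [v_0], [v_1], [v_2], [v_3], [v_4]
  1-simplices (9): [v_0,v_2], [v_0,v_3], [v_0,v_4], [v_1,v_2], [v_1,v_3], [v_1,v_4], [v_2,v_3], [v_2,v_4], [v_3,v_4]
  2-simplices (6): [v_0,v_2,v_3], [v_0,v_2,v_4], [v_0,v_3,v_4], [v_1,v_2,v_3], [v_1,v_2,v_4], [v_1,v_3,v_4]

Hence C_0 ≅ Z^5, C_1 ≅ Z^9, C_2 ≅ Z^6.

Boundary ∂_1: C_1 → C_0 sends each edge [p,q] (with p < q) to q − p. For instance
  ∂[v_1,v_3] = [v_3] − [v_1].
The resulting 5×9 matrix has rank 4, and its Smith normal form has invariant factors (1,1,1,1).

Boundary ∂_2: C_2 → C_1 maps a triangle to the signed sum of its edges. For instance
  ∂[v_1,v_2,v_3] = [v_2,v_3] − [v_1,v_3] + [v_1,v_2],
  ∂[v_0,v_3,v_4] = [v_3,v_4] − [v_0,v_4] + [v_0,v_3].
This gives a 9×6 integer matrix of rank 5; reducing to Smith normal form yields diagonal entries (1,1,1,1,1).

From H_k ≅ ker(∂_k) / im(∂_{k+1}) we obtain:

  H_0: rank C_0 − rank ∂_1 = 5 − 4 = 1, and the invariant factors of ∂_1 are all 1, so H_0 ≅ Z.
  H_1: rank ker ∂_1 − rank ∂_2 = (9 − 4) − 5 = 0, and the invariant factors of ∂_2 are all 1, so H_1 ≅ 0.
  H_2: rank ker ∂_2 − rank ∂_3 = (6 − 5) − 0 = 1, and there is no ∂_3, so H_2 ≅ Z.

(K is a triangulation of the 2-sphere S^2.)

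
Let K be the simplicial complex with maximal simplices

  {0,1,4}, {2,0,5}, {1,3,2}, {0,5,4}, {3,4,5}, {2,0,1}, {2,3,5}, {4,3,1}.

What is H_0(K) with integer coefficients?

Fix the vertex order 0 < 1 < 2 < 3 < 4 < 5 and write every simplex with vertices in increasing order. Then dim K = 2 and the simplices of K are:

  0-simplices (6): [0], [1], [2], [3], [4], [5]
  1-simplices (12): [0,1], [0,2], [0,4], [0,5], [1,2], [1,3], [1,4], [2,3], [2,5], [3,4], [3,5], [4,5]
  2-simplices (8): [0,1,2], [0,1,4], [0,2,5], [0,4,5], [1,2,3], [1,3,4], [2,3,5], [3,4,5]

Hence C_0 ≅ Z^6, C_1 ≅ Z^12, C_2 ≅ Z^8.

The boundary map ∂_1: C_1 → C_0 is given by ∂[p,q] = [q] − [p]. For instance
  ∂[1,2] = [2] − [1].
This gives a 6×12 integer matrix of rank 5; reducing to Smith normal form yields diagonal entries (1,1,1,1,1).

The boundary map ∂_2: C_2 → C_1 acts by ∂[p,q,r] = [q,r] − [p,r] + [p,q]. For instance
  ∂[0,1,2] = [1,2] − [0,2] + [0,1],
  ∂[1,2,3] = [2,3] − [1,3] + [1,2].
The 12×8 boundary matrix has rank 7 and Smith normal form diag(1,1,1,1,1,1,1).

Computing H_k = (kernel of ∂_k) / (image of ∂_{k+1}):

  H_0: rank C_0 − rank ∂_1 = 6 − 5 = 1, and the invariant factors of ∂_1 are all 1, so H_0 ≅ Z.

H_0 ≅ Z.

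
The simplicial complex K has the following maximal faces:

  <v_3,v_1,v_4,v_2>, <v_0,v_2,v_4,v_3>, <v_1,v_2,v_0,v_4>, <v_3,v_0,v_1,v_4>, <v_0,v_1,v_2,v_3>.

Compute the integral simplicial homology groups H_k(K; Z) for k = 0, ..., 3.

Take the total order v_0 < v_1 < v_2 < v_3 < v_4 on the vertex set. Then K (dimension 3) consists of the simplices:

  0-simplices (5): [v_0], [v_1], [v_2], [v_3], [v_4]
  1-simplices (10): [v_0,v_1], [v_0,v_2], [v_0,v_3], [v_0,v_4], [v_1,v_2], [v_1,v_3], [v_1,v_4], [v_2,v_3], [v_2,v_4], [v_3,v_4]
  2-simplices (10): [v_0,v_1,v_2], [v_0,v_1,v_3], [v_0,v_1,v_4], [v_0,v_2,v_3], [v_0,v_2,v_4], [v_0,v_3,v_4], [v_1,v_2,v_3], [v_1,v_2,v_4], [v_1,v_3,v_4], [v_2,v_3,v_4]
  3-simplices (5): [v_0,v_1,v_2,v_3], [v_0,v_1,v_2,v_4], [v_0,v_1,v_3,v_4], [v_0,v_2,v_3,v_4], [v_1,v_2,v_3,v_4]

giving chain groups C_0 ≅ Z^5, C_1 ≅ Z^10, C_2 ≅ Z^10, C_3 ≅ Z^5.

∂_1: C_1 → C_0 sends each edge [p,q] (with p < q) to q − p. For instance
  ∂[v_2,v_3] = [v_3] − [v_2].
The 5×10 boundary matrix has rank 4 and Smith normal form diag(1,1,1,1).

Boundary ∂_2: C_2 → C_1 sends each 2-simplex [p,q,r] to [q,r] − [p,r] + [p,q]. For instance
  ∂[v_0,v_1,v_2] = [v_1,v_2] − [v_0,v_2] + [v_0,v_1],
  ∂[v_1,v_2,v_3] = [v_2,v_3] − [v_1,v_3] + [v_1,v_2].
The 10×10 boundary matrix has rank 6 and Smith normal form diag(1,1,1,1,1,1).

∂_3: C_3 → C_2 sends each 3-simplex σ to the alternating sum Σ_i (−1)^i (σ with its i-th vertex removed). For instance
  ∂[v_0,v_1,v_2,v_4] = [v_1,v_2,v_4] − [v_0,v_2,v_4] + [v_0,v_1,v_4] − [v_0,v_1,v_2],
  ∂[v_0,v_2,v_3,v_4] = [v_2,v_3,v_4] − [v_0,v_3,v_4] + [v_0,v_2,v_4] − [v_0,v_2,v_3].
As a 10×5 matrix over Z this has rank 4, with invariant factors (1,1,1,1).

Computing H_k = (kernel of ∂_k) / (image of ∂_{k+1}):

  H_0: rank C_0 − rank ∂_1 = 5 − 4 = 1, and the invariant factors of ∂_1 are all 1, so H_0 ≅ Z.
  H_1: rank ker ∂_1 − rank ∂_2 = (10 − 4) − 6 = 0, and the invariant factors of ∂_2 are all 1, so H_1 ≅ 0.
  H_2: rank ker ∂_2 − rank ∂_3 = (10 − 6) − 4 = 0, and the invariant factors of ∂_3 are all 1, so H_2 ≅ 0.
  H_3: rank ker ∂_3 − rank ∂_4 = (5 − 4) − 0 = 1, and there is no ∂_4, so H_3 ≅ Z.

(K is a triangulation of the 3-sphere S^3.)

H_0 = Z,  H_1 = 0,  H_2 = 0,  H_3 = Z.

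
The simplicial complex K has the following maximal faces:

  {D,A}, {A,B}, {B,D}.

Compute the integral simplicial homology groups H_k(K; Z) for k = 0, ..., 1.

H_0 ≅ Z,  H_1 ≅ Z.

Take the total order A < B < D on the vertex set. Then K (dimension 1) consists of the simplices:

  0-simplices (3): A, B, D
  1-simplices (3): AB, AD, BD

giving chain groups C_0 ≅ Z^3, C_1 ≅ Z^3.

∂_1: C_1 → C_0 is given by ∂[p,q] = [q] − [p]. For instance
  ∂BD = D − B.
As a 3×3 matrix over Z this has rank 2, with invariant factors (1,1).

Now H_k = ker ∂_k / im ∂_{k+1}, so:

  H_0: rank C_0 − rank ∂_1 = 3 − 2 = 1, and the invariant factors of ∂_1 are all 1, so H_0 ≅ Z.
  H_1: rank ker ∂_1 − rank ∂_2 = (3 − 2) − 0 = 1, and there is no ∂_2, so H_1 ≅ Z.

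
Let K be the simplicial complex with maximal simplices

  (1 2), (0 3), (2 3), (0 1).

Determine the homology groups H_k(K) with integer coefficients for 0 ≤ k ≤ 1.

Fix the vertex order 0 < 1 < 2 < 3 and write every simplex with vertices in increasing order. Then dim K = 1 and the simplices of K are:

  0-simplices (4): [0], [1], [2], [3]
  1-simplices (4): [0,1], [0,3], [1,2], [2,3]

so the chain groups are C_0 ≅ Z^4, C_1 ≅ Z^4.

The boundary map ∂_1: C_1 → C_0 is given by ∂[p,q] = [q] − [p].
The resulting 4×4 matrix has rank 3, and its Smith normal form has invariant factors (1,1,1).

Computing H_k = (kernel of ∂_k) / (image of ∂_{k+1}):

  H_0: rank C_0 − rank ∂_1 = 4 − 3 = 1, and the invariant factors of ∂_1 are all 1, so H_0 = Z.
  H_1: rank ker ∂_1 − rank ∂_2 = (4 − 3) − 0 = 1, and there is no ∂_2, so H_1 = Z.

As a check, the Euler characteristic is 4 − 4 = 0, which agrees with 1 − 1 = 0.

H_0 = Z,  H_1 = Z.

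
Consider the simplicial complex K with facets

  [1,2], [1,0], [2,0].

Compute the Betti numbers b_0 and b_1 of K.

K has 3 vertices, 3 edges.
rank ∂_0 = 0, rank ∂_1 = 2 ⇒ b_0 = 3 − 0 − 2 = 1; all invariant factors of ∂_1 are 1 so no torsion. So H_0 ≅ Z.
rank ∂_1 = 2, rank ∂_2 = 0 ⇒ b_1 = 3 − 2 − 0 = 1. So H_1 ≅ Z.

b_0 = 1, b_1 = 1.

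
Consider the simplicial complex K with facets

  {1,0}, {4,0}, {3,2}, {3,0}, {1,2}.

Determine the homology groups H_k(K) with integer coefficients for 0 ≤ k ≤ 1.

H_0 ≅ Z,  H_1 ≅ Z.

Fix the vertex order 0 < 1 < 2 < 3 < 4 and write every simplex with vertices in increasing order. Then dim K = 1 and the simplices of K are:

  0-simplices (5): [0], [1], [2], [3], [4]
  1-simplices (5): [0,1], [0,3], [0,4], [1,2], [2,3]

Hence C_0 ≅ Z^5, C_1 ≅ Z^5.

∂_1: C_1 → C_0 maps an edge to its endpoints' difference, ∂[p,q] = q − p. For instance
  ∂[1,2] = [2] − [1].
The resulting 5×5 matrix has rank 4, and its Smith normal form has invariant factors (1,1,1,1).

Now H_k = ker ∂_k / im ∂_{k+1}, so:

  H_0: rank C_0 − rank ∂_1 = 5 − 4 = 1, and the invariant factors of ∂_1 are all 1, so H_0 = Z.
  H_1: rank ker ∂_1 − rank ∂_2 = (5 − 4) − 0 = 1, and there is no ∂_2, so H_1 = Z.

As a check, the Euler characteristic is 5 − 5 = 0, which agrees with 1 − 1 = 0.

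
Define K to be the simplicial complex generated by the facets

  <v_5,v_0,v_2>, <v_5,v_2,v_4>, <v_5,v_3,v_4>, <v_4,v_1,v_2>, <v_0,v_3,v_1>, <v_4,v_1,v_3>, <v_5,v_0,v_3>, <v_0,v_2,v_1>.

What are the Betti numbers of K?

b_0 = 1, b_1 = 0, b_2 = 1.

Fix the vertex order v_0 < v_1 < v_2 < v_3 < v_4 < v_5 and write every simplex with vertices in increasing order. Then dim K = 2 and the simplices of K are:

  0-simplices (6): [v_0], [v_1], [v_2], [v_3], [v_4], [v_5]
  1-simplices (12): [v_0,v_1], [v_0,v_2], [v_0,v_3], [v_0,v_5], [v_1,v_2], [v_1,v_3], [v_1,v_4], [v_2,v_4], [v_2,v_5], [v_3,v_4], [v_3,v_5], [v_4,v_5]
  2-simplices (8): [v_0,v_1,v_2], [v_0,v_1,v_3], [v_0,v_2,v_5], [v_0,v_3,v_5], [v_1,v_2,v_4], [v_1,v_3,v_4], [v_2,v_4,v_5], [v_3,v_4,v_5]

Hence C_0 ≅ Z^6, C_1 ≅ Z^12, C_2 ≅ Z^8.

∂_1: C_1 → C_0 sends each edge [p,q] (with p < q) to q − p.
As a 6×12 matrix over Z this has rank 5, with invariant factors (1,1,1,1,1).

∂_2: C_2 → C_1 maps a triangle to the signed sum of its edges. For instance
  ∂[v_0,v_2,v_5] = [v_2,v_5] − [v_0,v_5] + [v_0,v_2],
  ∂[v_3,v_4,v_5] = [v_4,v_5] − [v_3,v_5] + [v_3,v_4].
The resulting 12×8 matrix has rank 7, and its Smith normal form has invariant factors (1,1,1,1,1,1,1).

Reading off H_k = ker ∂_k / im ∂_{k+1}:

  H_0: rank C_0 − rank ∂_1 = 6 − 5 = 1, and the invariant factors of ∂_1 are all 1, so H_0 = Z.
  H_1: rank ker ∂_1 − rank ∂_2 = (12 − 5) − 7 = 0, and the invariant factors of ∂_2 are all 1, so H_1 = 0.
  H_2: rank ker ∂_2 − rank ∂_3 = (8 − 7) − 0 = 1, and there is no ∂_3, so H_2 = Z.

Hence the Betti numbers are b_0 = 1, b_1 = 0, b_2 = 1.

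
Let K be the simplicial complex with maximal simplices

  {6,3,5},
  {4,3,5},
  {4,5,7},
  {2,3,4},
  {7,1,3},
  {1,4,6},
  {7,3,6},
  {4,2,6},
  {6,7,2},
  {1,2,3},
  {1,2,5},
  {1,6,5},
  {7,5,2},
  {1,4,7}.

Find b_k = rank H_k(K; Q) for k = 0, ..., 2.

Fix the vertex order 1 < 2 < 3 < 4 < 5 < 6 < 7 and write every simplex with vertices in increasing order. Then dim K = 2 and the simplices of K are:

  0-simplices (7): [1], [2], [3], [4], [5], [6], [7]
  1-simplices (21): [1,2], [1,3], [1,4], [1,5], [1,6], [1,7], [2,3], [2,4], [2,5], [2,6], [2,7], [3,4], [3,5], [3,6], [3,7], [4,5], [4,6], [4,7], [5,6], [5,7], [6,7]
  2-simplices (14): [1,2,3], [1,2,5], [1,3,7], [1,4,6], [1,4,7], [1,5,6], [2,3,4], [2,4,6], [2,5,7], [2,6,7], [3,4,5], [3,5,6], [3,6,7], [4,5,7]

giving chain groups C_0 ≅ Z^7, C_1 ≅ Z^21, C_2 ≅ Z^14.

The boundary map ∂_1: C_1 → C_0 sends each edge [p,q] (with p < q) to q − p.
As a 7×21 matrix over Z this has rank 6, with invariant factors (1,1,1,1,1,1).

Boundary ∂_2: C_2 → C_1 acts by ∂[p,q,r] = [q,r] − [p,r] + [p,q]. For instance
  ∂[3,5,6] = [5,6] − [3,6] + [3,5],
  ∂[1,3,7] = [3,7] − [1,7] + [1,3].
As a 21×14 matrix over Z this has rank 13, with invariant factors (1,1,1,1,1,1,1,1,1,1,1,1,1).

From H_k ≅ ker(∂_k) / im(∂_{k+1}) we obtain:

  H_0: rank C_0 − rank ∂_1 = 7 − 6 = 1, and the invariant factors of ∂_1 are all 1, so H_0 = Z.
  H_1: rank ker ∂_1 − rank ∂_2 = (21 − 6) − 13 = 2, and the invariant factors of ∂_2 are all 1, so H_1 = Z^2.
  H_2: rank ker ∂_2 − rank ∂_3 = (14 − 13) − 0 = 1, and there is no ∂_3, so H_2 = Z.

Hence the Betti numbers are b_0 = 1, b_1 = 2, b_2 = 1.

b_0 = 1, b_1 = 2, b_2 = 1.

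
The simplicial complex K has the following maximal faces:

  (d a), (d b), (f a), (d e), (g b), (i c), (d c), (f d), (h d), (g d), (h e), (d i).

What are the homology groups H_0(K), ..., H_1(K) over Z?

H_0 ≅ Z,  H_1 ≅ Z^4.

Order the vertices as a < b < c < d < e < f < g < h < i. Listing each simplex with vertices in this order, K has dimension 1 with simplices:

  0-simplices (9): a, b, c, d, e, f, g, h, i
  1-simplices (12): ad, af, bd, bg, cd, ci, de, df, dg, dh, di, eh

so the chain groups are C_0 ≅ Z^9, C_1 ≅ Z^12.

The boundary map ∂_1: C_1 → C_0 is given by ∂[p,q] = [q] − [p]. For instance
  ∂af = f − a.
As a 9×12 matrix over Z this has rank 8, with invariant factors (1,1,1,1,1,1,1,1).

From H_k ≅ ker(∂_k) / im(∂_{k+1}) we obtain:

  H_0: rank C_0 − rank ∂_1 = 9 − 8 = 1, and the invariant factors of ∂_1 are all 1, so H_0 = Z.
  H_1: rank ker ∂_1 − rank ∂_2 = (12 − 8) − 0 = 4, and there is no ∂_2, so H_1 = Z^4.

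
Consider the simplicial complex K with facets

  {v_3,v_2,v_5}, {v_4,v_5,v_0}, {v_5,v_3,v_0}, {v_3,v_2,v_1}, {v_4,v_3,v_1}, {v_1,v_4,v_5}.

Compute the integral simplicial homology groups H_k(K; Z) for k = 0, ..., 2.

H_0 ≅ Z,  H_1 ≅ Z,  H_2 = 0.

Order the vertices as v_0 < v_1 < v_2 < v_3 < v_4 < v_5. Listing each simplex with vertices in this order, K has dimension 2 with simplices:

  0-simplices (6): [v_0], [v_1], [v_2], [v_3], [v_4], [v_5]
  1-simplices (12): [v_0,v_3], [v_0,v_4], [v_0,v_5], [v_1,v_2], [v_1,v_3], [v_1,v_4], [v_1,v_5], [v_2,v_3], [v_2,v_5], [v_3,v_4], [v_3,v_5], [v_4,v_5]
  2-simplices (6): [v_0,v_3,v_5], [v_0,v_4,v_5], [v_1,v_2,v_3], [v_1,v_3,v_4], [v_1,v_4,v_5], [v_2,v_3,v_5]

so the chain groups are C_0 ≅ Z^6, C_1 ≅ Z^12, C_2 ≅ Z^6.

The boundary map ∂_1: C_1 → C_0 sends each edge [p,q] (with p < q) to q − p.
The resulting 6×12 matrix has rank 5, and its Smith normal form has invariant factors (1,1,1,1,1).

Boundary ∂_2: C_2 → C_1 maps a triangle to the signed sum of its edges. For instance
  ∂[v_1,v_3,v_4] = [v_3,v_4] − [v_1,v_4] + [v_1,v_3],
  ∂[v_1,v_2,v_3] = [v_2,v_3] − [v_1,v_3] + [v_1,v_2].
The resulting 12×6 matrix has rank 6, and its Smith normal form has invariant factors (1,1,1,1,1,1).

Computing H_k = (kernel of ∂_k) / (image of ∂_{k+1}):

  H_0: rank C_0 − rank ∂_1 = 6 − 5 = 1, and the invariant factors of ∂_1 are all 1, so H_0 ≅ Z.
  H_1: rank ker ∂_1 − rank ∂_2 = (12 − 5) − 6 = 1, and the invariant factors of ∂_2 are all 1, so H_1 ≅ Z.
  H_2: rank ker ∂_2 − rank ∂_3 = (6 − 6) − 0 = 0, and there is no ∂_3, so H_2 ≅ 0.

(K is a triangulation of the cylinder S^1 x I.)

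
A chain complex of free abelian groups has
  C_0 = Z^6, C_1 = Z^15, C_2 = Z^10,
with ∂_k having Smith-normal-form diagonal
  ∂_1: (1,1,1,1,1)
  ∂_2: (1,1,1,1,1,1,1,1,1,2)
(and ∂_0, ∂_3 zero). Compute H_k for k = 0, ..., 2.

H_0 ≅ Z,  H_1 ≅ Z/2Z,  H_2 = 0.

H_0: b_0 = 6 − 0 − 5 = 1; torsion from ∂_1 factors > 1: none. So H_0 ≅ Z.
H_1: b_1 = 15 − 5 − 10 = 0; torsion from ∂_2 factors > 1: [2]. So H_1 ≅ Z/2Z.
H_2: b_2 = 10 − 10 − 0 = 0; torsion from ∂_3 factors > 1: none. So H_2 ≅ 0.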